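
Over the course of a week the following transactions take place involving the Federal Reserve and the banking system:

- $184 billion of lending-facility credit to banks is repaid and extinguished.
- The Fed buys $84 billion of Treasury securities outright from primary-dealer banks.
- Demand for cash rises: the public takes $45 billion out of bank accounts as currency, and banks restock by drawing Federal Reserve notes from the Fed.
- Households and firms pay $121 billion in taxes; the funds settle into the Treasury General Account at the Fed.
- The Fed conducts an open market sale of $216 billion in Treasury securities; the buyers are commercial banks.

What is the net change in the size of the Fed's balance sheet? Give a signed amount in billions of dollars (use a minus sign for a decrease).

Fed balance sheet:
  Assets:      Securities −$132B, Loans to banks −$184B
  Liabilities: Bank reserves −$482B, Currency in circulation +$45B, Government deposits +$121B
Commercial banking system:
  Assets:      Reserves at CB −$482B, Securities +$132B
  Liabilities: Checkable deposits −$166B, Borrowings from CB −$184B
Change in total Fed assets = -$316 billion.

-$316 billion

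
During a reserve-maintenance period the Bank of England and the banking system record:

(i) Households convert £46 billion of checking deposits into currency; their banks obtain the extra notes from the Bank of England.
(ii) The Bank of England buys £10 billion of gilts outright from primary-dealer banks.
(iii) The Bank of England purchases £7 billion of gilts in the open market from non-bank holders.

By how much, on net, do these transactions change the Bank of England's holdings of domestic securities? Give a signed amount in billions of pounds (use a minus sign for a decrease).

Bank of England balance sheet:
  Assets:      Securities +£17B
  Liabilities: Bank reserves −£29B, Currency in circulation +£46B
So the change in the Bank of England's holdings of domestic securities is +£17 billion.

+£17 billion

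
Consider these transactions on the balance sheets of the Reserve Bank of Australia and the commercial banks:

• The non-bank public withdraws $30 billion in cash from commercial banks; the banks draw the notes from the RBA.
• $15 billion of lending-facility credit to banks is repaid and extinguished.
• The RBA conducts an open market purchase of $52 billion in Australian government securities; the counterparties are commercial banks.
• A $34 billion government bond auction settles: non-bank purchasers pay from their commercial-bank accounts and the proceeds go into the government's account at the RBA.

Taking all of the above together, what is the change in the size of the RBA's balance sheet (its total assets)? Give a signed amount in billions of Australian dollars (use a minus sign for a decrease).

+$37 billion

RBA balance sheet:
  Assets:      Securities +$52B, Loans to banks −$15B
  Liabilities: Bank reserves −$27B, Currency in circulation +$30B, Government deposits +$34B
Change in total RBA assets = +$37 billion.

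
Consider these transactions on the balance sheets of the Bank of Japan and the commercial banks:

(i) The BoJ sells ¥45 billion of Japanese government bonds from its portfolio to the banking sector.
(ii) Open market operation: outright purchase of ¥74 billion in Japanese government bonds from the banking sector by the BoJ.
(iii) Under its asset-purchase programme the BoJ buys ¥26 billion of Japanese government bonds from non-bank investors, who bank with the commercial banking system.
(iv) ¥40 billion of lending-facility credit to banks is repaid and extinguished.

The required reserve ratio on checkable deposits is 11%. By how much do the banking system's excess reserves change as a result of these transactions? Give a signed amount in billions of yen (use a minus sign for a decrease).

+¥12.14 billion

OMO sale (to banks) ¥45 billion: reserves −¥45B, deposits 0.
OMO purchase (from banks) ¥74 billion: reserves +¥74B, deposits 0.
Asset purchase (from non-banks) ¥26 billion: reserves +¥26B, deposits +¥26B.
Discount-window repayment ¥40 billion: reserves −¥40B, deposits 0.
Totals: Δreserves = +¥15B, Δdeposits = +¥26B.
Δrequired reserves = 11% × +¥26B = +¥2.86B.
Δexcess reserves = Δreserves − Δrequired = +¥15B − (+¥2.86B) = +¥12.14 billion.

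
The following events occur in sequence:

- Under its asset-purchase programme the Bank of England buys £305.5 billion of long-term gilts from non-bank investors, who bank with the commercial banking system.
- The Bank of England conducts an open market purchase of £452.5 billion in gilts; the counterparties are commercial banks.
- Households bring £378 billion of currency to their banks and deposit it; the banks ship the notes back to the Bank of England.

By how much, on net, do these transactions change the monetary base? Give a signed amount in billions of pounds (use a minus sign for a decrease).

+£758 billion

Bank of England balance sheet:
  Assets:      Securities +£758B
  Liabilities: Bank reserves +£1136B, Currency in circulation −£378B
Monetary base = currency + reserves: −£378B + (+£1136B) = +£758 billion.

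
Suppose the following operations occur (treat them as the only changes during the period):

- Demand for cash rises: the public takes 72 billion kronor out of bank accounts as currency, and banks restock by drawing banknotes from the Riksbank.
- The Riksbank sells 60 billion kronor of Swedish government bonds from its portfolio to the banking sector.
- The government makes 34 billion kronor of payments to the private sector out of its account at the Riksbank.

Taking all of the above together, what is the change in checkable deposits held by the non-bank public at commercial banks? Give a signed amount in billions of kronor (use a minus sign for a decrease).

-38 billion

Currency withdrawal 72 billion kronor: non-bank counterparties' bank balances fall → −72B.
OMO sale (to banks) 60 billion kronor: the counterparty is a bank, so public deposits are unchanged → 0.
Government spending 34 billion kronor: non-bank counterparties' bank balances rise → +34B.
Net: −72 + 0 + 34 = -38 billion.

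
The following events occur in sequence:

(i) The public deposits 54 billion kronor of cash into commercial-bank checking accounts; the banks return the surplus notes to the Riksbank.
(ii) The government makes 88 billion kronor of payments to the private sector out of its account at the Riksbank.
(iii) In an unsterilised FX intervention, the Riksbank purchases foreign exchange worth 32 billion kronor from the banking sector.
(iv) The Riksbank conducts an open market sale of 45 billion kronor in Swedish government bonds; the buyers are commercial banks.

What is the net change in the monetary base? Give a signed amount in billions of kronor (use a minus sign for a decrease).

Currency deposit 54 billion kronor: just a shift between currency and reserves — both are base money → 0.
Government spending 88 billion kronor: a non-base liability converts back to reserves → +88B.
FX purchase 32 billion kronor: Riksbank balance sheet expands → +32B.
OMO sale (to banks) 45 billion kronor: Riksbank balance sheet contracts → −45B.
Net: 0 + 88 + 32 − 45 = +75 billion.

+75 billion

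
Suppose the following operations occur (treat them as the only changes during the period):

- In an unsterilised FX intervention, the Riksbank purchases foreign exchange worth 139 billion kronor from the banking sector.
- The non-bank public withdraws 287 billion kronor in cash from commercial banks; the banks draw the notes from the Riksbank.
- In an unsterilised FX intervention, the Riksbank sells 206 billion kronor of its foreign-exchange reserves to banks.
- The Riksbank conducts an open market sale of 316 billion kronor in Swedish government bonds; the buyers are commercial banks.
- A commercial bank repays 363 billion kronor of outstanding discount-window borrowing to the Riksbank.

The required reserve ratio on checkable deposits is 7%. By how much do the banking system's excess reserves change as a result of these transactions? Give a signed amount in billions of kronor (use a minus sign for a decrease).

-1012.91 billion

FX purchase 139 billion kronor: reserves +139B, deposits 0.
Currency withdrawal 287 billion kronor: reserves −287B, deposits −287B.
FX sale 206 billion kronor: reserves −206B, deposits 0.
OMO sale (to banks) 316 billion kronor: reserves −316B, deposits 0.
Discount-window repayment 363 billion kronor: reserves −363B, deposits 0.
Totals: Δreserves = −1033B, Δdeposits = −287B.
Δrequired reserves = 7% × −287B = −20.09B.
Δexcess reserves = Δreserves − Δrequired = −1033B − (−20.09B) = -1012.91 billion.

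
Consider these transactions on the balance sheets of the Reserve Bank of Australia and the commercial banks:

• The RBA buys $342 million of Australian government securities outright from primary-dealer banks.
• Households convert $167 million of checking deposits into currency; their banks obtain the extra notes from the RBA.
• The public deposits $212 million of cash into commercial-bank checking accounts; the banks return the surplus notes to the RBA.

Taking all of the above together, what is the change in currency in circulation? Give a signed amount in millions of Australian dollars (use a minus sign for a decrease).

OMO purchase (from banks) $342 million: no currency enters or leaves circulation → 0.
Currency withdrawal $167 million: notes leave the central bank → +$167M.
Currency deposit $212 million: notes return to the central bank → −$212M.
Net: 0 + 167 − 212 = -$45 million.

-$45 million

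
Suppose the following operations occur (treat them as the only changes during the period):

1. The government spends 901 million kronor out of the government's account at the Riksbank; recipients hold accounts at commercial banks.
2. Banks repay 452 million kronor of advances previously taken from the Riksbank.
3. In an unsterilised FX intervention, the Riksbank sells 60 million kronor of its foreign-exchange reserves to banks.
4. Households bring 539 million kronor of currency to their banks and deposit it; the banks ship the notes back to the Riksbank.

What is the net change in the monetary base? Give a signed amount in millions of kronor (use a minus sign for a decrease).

+389 million

Riksbank balance sheet:
  Assets:      Loans to banks −452M, Foreign assets −60M
  Liabilities: Bank reserves +928M, Currency in circulation −539M, Government deposits −901M
Monetary base = currency + reserves: −539M + (+928M) = +389 million.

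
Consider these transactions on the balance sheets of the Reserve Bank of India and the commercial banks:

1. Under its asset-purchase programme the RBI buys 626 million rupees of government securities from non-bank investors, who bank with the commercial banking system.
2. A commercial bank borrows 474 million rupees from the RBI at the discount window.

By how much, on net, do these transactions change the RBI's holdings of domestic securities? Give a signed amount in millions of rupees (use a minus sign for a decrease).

+626 million

Asset purchase (from non-banks) 626 million rupees: securities added to the RBI's portfolio → +626M.
Discount-window loan 474 million rupees: the RBI's securities portfolio is untouched → 0.
Net: 626 + 0 = +626 million.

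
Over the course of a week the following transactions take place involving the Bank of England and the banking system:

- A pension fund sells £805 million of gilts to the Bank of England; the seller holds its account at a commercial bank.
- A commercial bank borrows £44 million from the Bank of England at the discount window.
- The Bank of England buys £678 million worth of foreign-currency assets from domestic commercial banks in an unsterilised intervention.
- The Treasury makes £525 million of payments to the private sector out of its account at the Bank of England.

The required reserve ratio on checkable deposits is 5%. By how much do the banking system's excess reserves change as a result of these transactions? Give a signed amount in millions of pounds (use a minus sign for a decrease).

+£1985.5 million

Asset purchase (from non-banks) £805 million: reserves +£805M, deposits +£805M.
Discount-window loan £44 million: reserves +£44M, deposits 0.
FX purchase £678 million: reserves +£678M, deposits 0.
Government spending £525 million: reserves +£525M, deposits +£525M.
Totals: Δreserves = +£2052M, Δdeposits = +£1330M.
Δrequired reserves = 5% × +£1330M = +£66.5M.
Δexcess reserves = Δreserves − Δrequired = +£2052M − (+£66.5M) = +£1985.5 million.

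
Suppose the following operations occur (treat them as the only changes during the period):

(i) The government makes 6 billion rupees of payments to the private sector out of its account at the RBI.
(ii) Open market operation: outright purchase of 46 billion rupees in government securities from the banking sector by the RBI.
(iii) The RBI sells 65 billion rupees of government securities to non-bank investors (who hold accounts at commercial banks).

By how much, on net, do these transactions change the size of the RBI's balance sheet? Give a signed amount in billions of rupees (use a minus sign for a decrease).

-19 billion

Government spending 6 billion rupees: only the composition of liabilities changes → 0.
OMO purchase (from banks) 46 billion rupees: an RBI asset is acquired → +46B.
Asset sale (to non-banks) 65 billion rupees: an RBI asset is shed → −65B.
Net: 0 + 46 − 65 = -19 billion.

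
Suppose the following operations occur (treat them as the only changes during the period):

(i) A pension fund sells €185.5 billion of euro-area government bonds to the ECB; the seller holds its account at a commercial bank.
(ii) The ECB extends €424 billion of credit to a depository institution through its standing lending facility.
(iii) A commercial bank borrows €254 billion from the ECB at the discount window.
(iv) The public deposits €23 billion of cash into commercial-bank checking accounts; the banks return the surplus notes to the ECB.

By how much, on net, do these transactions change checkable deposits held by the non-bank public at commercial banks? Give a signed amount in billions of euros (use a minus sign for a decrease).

Asset purchase (from non-banks) €185.5 billion: non-bank counterparties' bank balances rise → +€185.5B.
Discount-window loan €424 billion: the counterparty is a bank, so public deposits are unchanged → 0.
Discount-window loan €254 billion: the counterparty is a bank, so public deposits are unchanged → 0.
Currency deposit €23 billion: non-bank counterparties' bank balances rise → +€23B.
Net: 185.5 + 0 + 0 + 23 = +€208.5 billion.

+€208.5 billion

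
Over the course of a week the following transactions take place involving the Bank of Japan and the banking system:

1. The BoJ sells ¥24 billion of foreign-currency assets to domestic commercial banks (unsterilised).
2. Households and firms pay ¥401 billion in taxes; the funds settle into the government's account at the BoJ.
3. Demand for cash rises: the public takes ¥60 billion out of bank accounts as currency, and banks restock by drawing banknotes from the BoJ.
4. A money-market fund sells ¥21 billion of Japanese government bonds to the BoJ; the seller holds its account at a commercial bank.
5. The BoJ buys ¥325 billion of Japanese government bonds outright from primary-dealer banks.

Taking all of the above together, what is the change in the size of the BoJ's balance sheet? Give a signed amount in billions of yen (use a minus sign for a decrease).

+¥322 billion

BoJ balance sheet:
  Assets:      Securities +¥346B, Foreign assets −¥24B
  Liabilities: Bank reserves −¥139B, Currency in circulation +¥60B, Government deposits +¥401B
Commercial banking system:
  Assets:      Reserves at CB −¥139B, Securities −¥325B, Foreign assets +¥24B
  Liabilities: Checkable deposits −¥440B
Change in total BoJ assets = +¥322 billion.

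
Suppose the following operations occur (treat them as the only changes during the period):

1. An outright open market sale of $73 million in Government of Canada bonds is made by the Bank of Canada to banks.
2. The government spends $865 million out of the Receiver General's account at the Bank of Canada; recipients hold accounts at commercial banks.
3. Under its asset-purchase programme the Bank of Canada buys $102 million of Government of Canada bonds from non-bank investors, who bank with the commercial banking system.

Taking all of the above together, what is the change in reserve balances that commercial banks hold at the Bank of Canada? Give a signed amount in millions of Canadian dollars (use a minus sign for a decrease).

+$894 million

Bank of Canada balance sheet:
  Assets:      Securities +$29M
  Liabilities: Bank reserves +$894M, Government deposits −$865M
Commercial banking system:
  Assets:      Reserves at CB +$894M, Securities +$73M
  Liabilities: Checkable deposits +$967M
So the change in reserve balances that commercial banks hold at the Bank of Canada is +$894 million.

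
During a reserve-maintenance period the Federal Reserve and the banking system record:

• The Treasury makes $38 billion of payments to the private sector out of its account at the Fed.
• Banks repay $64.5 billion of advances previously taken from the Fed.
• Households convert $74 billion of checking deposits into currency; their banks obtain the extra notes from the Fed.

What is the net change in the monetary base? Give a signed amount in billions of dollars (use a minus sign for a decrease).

Government spending $38 billion: a non-base liability converts back to reserves → +$38B.
Discount-window repayment $64.5 billion: Fed balance sheet contracts → −$64.5B.
Currency withdrawal $74 billion: just a shift between currency and reserves — both are base money → 0.
Net: 38 − 64.5 + 0 = -$26.5 billion.

-$26.5 billion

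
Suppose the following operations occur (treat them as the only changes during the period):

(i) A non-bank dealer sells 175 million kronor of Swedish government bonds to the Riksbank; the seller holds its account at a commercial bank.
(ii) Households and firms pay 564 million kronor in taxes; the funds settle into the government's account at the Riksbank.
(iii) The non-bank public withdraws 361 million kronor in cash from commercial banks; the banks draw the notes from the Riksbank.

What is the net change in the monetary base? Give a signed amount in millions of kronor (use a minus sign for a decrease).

-389 million

Asset purchase (from non-banks) 175 million kronor: Riksbank balance sheet expands → +175M.
Government account inflow 564 million kronor: reserves shift to a non-base liability → −564M.
Currency withdrawal 361 million kronor: just a shift between currency and reserves — both are base money → 0.
Net: 175 − 564 + 0 = -389 million.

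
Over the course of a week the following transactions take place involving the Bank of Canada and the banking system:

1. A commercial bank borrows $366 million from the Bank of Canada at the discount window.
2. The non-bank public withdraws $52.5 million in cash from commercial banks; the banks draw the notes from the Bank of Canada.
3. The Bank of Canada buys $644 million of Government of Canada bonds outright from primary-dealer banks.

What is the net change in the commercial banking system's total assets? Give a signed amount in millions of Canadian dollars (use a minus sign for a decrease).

Bank of Canada balance sheet:
  Assets:      Securities +$644M, Loans to banks +$366M
  Liabilities: Bank reserves +$957.5M, Currency in circulation +$52.5M
Commercial banking system:
  Assets:      Reserves at CB +$957.5M, Securities −$644M
  Liabilities: Checkable deposits −$52.5M, Borrowings from CB +$366M
Change in total bank assets = +$313.5 million.

+$313.5 million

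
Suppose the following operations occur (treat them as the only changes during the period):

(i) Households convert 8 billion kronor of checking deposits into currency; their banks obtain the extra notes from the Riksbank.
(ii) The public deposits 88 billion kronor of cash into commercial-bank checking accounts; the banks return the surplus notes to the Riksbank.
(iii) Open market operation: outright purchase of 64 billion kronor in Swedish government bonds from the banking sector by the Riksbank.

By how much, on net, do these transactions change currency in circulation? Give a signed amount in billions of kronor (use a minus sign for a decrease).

-80 billion

Riksbank balance sheet:
  Assets:      Securities +64B
  Liabilities: Bank reserves +144B, Currency in circulation −80B
Commercial banking system:
  Assets:      Reserves at CB +144B, Securities −64B
  Liabilities: Checkable deposits +80B
So the change in currency in circulation is -80 billion.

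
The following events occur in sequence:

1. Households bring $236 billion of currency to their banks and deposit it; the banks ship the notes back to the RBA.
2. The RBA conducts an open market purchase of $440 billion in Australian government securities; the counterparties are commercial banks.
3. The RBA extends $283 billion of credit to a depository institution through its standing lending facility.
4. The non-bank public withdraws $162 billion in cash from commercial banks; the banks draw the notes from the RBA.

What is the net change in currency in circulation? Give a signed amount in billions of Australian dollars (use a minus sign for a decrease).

Currency deposit $236 billion: notes return to the central bank → −$236B.
OMO purchase (from banks) $440 billion: no currency enters or leaves circulation → 0.
Discount-window loan $283 billion: no currency enters or leaves circulation → 0.
Currency withdrawal $162 billion: notes leave the central bank → +$162B.
Net: −236 + 0 + 0 + 162 = -$74 billion.

-$74 billion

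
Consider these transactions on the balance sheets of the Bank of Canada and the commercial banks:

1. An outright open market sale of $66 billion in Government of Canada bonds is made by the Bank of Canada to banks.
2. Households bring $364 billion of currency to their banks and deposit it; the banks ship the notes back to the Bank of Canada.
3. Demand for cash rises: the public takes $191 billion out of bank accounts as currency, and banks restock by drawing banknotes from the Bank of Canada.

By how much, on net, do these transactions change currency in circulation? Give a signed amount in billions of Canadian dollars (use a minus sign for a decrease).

Bank of Canada balance sheet:
  Assets:      Securities −$66B
  Liabilities: Bank reserves +$107B, Currency in circulation −$173B
So the change in currency in circulation is -$173 billion.

-$173 billion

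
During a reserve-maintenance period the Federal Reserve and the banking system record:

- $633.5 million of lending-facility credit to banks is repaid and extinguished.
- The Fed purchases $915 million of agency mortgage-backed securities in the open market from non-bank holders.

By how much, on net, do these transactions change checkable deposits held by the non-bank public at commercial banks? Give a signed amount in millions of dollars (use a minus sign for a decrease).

Discount-window repayment $633.5 million: the counterparty is a bank, so public deposits are unchanged → 0.
Asset purchase (from non-banks) $915 million: non-bank counterparties' bank balances rise → +$915M.
Net: 0 + 915 = +$915 million.

+$915 million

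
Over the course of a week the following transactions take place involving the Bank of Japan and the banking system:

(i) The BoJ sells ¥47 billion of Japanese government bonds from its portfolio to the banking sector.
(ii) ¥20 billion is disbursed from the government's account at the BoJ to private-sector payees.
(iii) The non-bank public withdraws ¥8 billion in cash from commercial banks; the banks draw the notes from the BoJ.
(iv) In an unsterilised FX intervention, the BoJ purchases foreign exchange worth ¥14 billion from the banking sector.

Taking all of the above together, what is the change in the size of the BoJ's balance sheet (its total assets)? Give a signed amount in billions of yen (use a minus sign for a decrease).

-¥33 billion

BoJ balance sheet:
  Assets:      Securities −¥47B, Foreign assets +¥14B
  Liabilities: Bank reserves −¥21B, Currency in circulation +¥8B, Government deposits −¥20B
Commercial banking system:
  Assets:      Reserves at CB −¥21B, Securities +¥47B, Foreign assets −¥14B
  Liabilities: Checkable deposits +¥12B
Change in total BoJ assets = -¥33 billion.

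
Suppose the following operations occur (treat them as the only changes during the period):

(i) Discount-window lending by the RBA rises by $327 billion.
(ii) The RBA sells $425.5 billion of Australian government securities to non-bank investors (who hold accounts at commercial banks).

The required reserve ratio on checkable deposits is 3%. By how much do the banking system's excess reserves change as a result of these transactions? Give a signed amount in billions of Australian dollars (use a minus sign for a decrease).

-$85.735 billion

Discount-window loan $327 billion: reserves +$327B, deposits 0.
Asset sale (to non-banks) $425.5 billion: reserves −$425.5B, deposits −$425.5B.
Totals: Δreserves = −$98.5B, Δdeposits = −$425.5B.
Δrequired reserves = 3% × −$425.5B = −$12.765B.
Δexcess reserves = Δreserves − Δrequired = −$98.5B − (−$12.765B) = -$85.735 billion.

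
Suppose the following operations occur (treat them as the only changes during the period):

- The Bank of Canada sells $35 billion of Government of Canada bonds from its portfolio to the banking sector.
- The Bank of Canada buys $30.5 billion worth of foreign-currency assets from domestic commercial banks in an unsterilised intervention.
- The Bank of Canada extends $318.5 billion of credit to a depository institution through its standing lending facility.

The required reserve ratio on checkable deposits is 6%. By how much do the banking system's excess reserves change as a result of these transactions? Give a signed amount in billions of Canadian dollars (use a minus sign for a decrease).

OMO sale (to banks) $35 billion: reserves −$35B, deposits 0.
FX purchase $30.5 billion: reserves +$30.5B, deposits 0.
Discount-window loan $318.5 billion: reserves +$318.5B, deposits 0.
Totals: Δreserves = +$314B, Δdeposits = 0.
Δrequired reserves = 6% × 0 = 0.
Δexcess reserves = Δreserves − Δrequired = +$314B − (0) = +$314 billion.

+$314 billion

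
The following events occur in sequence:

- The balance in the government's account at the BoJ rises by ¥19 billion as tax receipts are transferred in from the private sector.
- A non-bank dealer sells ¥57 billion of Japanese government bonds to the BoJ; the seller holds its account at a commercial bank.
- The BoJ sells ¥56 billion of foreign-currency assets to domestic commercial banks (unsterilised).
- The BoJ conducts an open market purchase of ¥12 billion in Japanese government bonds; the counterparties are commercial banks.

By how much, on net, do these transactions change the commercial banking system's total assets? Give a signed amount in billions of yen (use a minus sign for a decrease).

+¥38 billion

Government account inflow ¥19 billion: bank balance sheets shrink → −¥19B.
Asset purchase (from non-banks) ¥57 billion: bank balance sheets expand → +¥57B.
FX sale ¥56 billion: just an asset swap on bank balance sheets → 0.
OMO purchase (from banks) ¥12 billion: just an asset swap on bank balance sheets → 0.
Net: −19 + 57 + 0 + 0 = +¥38 billion.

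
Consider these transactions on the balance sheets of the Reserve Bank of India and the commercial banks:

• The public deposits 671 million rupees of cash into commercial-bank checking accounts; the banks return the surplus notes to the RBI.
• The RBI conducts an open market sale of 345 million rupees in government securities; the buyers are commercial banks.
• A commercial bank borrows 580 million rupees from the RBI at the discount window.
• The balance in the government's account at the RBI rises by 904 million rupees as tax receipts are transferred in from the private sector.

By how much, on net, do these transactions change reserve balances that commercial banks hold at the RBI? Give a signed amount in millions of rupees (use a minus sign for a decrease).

+2 million

Currency deposit 671 million rupees: returned notes are swapped for reserve credit → +671M.
OMO sale (to banks) 345 million rupees: the buying banks pay out of their reserve balances → −345M.
Discount-window loan 580 million rupees: the loan is credited to the bank's reserve account → +580M.
Government account inflow 904 million rupees: funds move from bank reserves into the government account → −904M.
Net: 671 − 345 + 580 − 904 = +2 million.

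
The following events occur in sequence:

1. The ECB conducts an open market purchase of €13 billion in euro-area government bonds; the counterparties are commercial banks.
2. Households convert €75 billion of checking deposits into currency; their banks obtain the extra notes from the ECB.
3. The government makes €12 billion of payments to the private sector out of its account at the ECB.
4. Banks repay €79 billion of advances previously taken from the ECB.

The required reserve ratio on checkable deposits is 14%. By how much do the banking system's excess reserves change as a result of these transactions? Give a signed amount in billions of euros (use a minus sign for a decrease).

OMO purchase (from banks) €13 billion: reserves +€13B, deposits 0.
Currency withdrawal €75 billion: reserves −€75B, deposits −€75B.
Government spending €12 billion: reserves +€12B, deposits +€12B.
Discount-window repayment €79 billion: reserves −€79B, deposits 0.
Totals: Δreserves = −€129B, Δdeposits = −€63B.
Δrequired reserves = 14% × −€63B = −€8.82B.
Δexcess reserves = Δreserves − Δrequired = −€129B − (−€8.82B) = -€120.18 billion.

-€120.18 billion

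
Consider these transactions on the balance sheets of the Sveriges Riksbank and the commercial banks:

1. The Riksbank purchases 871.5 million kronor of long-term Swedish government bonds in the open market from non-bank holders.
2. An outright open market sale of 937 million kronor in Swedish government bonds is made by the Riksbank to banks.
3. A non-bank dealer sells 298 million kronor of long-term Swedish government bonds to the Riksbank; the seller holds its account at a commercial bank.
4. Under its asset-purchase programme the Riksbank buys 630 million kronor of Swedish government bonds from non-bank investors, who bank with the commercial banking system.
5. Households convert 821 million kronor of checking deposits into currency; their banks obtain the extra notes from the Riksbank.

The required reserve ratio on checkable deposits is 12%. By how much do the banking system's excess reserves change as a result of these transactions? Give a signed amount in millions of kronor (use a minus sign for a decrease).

Asset purchase (from non-banks) 871.5 million kronor: reserves +871.5M, deposits +871.5M.
OMO sale (to banks) 937 million kronor: reserves −937M, deposits 0.
Asset purchase (from non-banks) 298 million kronor: reserves +298M, deposits +298M.
Asset purchase (from non-banks) 630 million kronor: reserves +630M, deposits +630M.
Currency withdrawal 821 million kronor: reserves −821M, deposits −821M.
Totals: Δreserves = +41.5M, Δdeposits = +978.5M.
Δrequired reserves = 12% × +978.5M = +117.42M.
Δexcess reserves = Δreserves − Δrequired = +41.5M − (+117.42M) = -75.92 million.

-75.92 million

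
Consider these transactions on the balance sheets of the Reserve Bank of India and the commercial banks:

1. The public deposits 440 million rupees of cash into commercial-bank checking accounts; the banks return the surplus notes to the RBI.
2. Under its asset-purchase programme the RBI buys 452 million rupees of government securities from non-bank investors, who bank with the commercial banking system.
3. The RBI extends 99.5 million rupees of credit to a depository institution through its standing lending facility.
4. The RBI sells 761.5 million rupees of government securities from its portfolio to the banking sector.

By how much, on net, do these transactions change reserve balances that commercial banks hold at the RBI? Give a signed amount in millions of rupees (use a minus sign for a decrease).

RBI balance sheet:
  Assets:      Securities −309.5M, Loans to banks +99.5M
  Liabilities: Bank reserves +230M, Currency in circulation −440M
So the change in reserve balances that commercial banks hold at the RBI is +230 million.

+230 million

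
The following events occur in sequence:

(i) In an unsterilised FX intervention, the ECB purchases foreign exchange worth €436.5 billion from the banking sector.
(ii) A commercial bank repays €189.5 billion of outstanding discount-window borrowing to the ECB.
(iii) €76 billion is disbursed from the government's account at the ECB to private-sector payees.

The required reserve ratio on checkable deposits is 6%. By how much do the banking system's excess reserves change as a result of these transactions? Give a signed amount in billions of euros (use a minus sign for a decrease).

FX purchase €436.5 billion: reserves +€436.5B, deposits 0.
Discount-window repayment €189.5 billion: reserves −€189.5B, deposits 0.
Government spending €76 billion: reserves +€76B, deposits +€76B.
Totals: Δreserves = +€323B, Δdeposits = +€76B.
Δrequired reserves = 6% × +€76B = +€4.56B.
Δexcess reserves = Δreserves − Δrequired = +€323B − (+€4.56B) = +€318.44 billion.

+€318.44 billion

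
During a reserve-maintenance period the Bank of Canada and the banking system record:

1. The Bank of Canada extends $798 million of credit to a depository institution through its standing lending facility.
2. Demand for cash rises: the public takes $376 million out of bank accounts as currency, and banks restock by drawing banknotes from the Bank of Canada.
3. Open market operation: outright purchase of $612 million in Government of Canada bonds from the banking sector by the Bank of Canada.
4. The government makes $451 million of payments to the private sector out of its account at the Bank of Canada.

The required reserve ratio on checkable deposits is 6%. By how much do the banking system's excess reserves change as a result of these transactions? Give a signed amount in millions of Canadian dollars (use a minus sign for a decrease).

+$1480.5 million

Discount-window loan $798 million: reserves +$798M, deposits 0.
Currency withdrawal $376 million: reserves −$376M, deposits −$376M.
OMO purchase (from banks) $612 million: reserves +$612M, deposits 0.
Government spending $451 million: reserves +$451M, deposits +$451M.
Totals: Δreserves = +$1485M, Δdeposits = +$75M.
Δrequired reserves = 6% × +$75M = +$4.5M.
Δexcess reserves = Δreserves − Δrequired = +$1485M − (+$4.5M) = +$1480.5 million.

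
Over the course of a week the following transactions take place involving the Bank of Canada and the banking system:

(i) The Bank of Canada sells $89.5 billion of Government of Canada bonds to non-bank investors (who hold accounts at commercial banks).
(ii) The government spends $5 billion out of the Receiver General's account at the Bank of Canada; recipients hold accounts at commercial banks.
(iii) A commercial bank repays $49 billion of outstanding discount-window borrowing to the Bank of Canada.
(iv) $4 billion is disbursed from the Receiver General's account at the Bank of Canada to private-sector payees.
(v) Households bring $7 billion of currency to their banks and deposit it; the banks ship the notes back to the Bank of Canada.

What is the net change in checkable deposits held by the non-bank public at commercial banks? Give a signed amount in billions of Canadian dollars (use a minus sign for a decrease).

Asset sale (to non-banks) $89.5 billion: non-bank counterparties' bank balances fall → −$89.5B.
Government spending $5 billion: non-bank counterparties' bank balances rise → +$5B.
Discount-window repayment $49 billion: the counterparty is a bank, so public deposits are unchanged → 0.
Government spending $4 billion: non-bank counterparties' bank balances rise → +$4B.
Currency deposit $7 billion: non-bank counterparties' bank balances rise → +$7B.
Net: −89.5 + 5 + 0 + 4 + 7 = -$73.5 billion.

-$73.5 billion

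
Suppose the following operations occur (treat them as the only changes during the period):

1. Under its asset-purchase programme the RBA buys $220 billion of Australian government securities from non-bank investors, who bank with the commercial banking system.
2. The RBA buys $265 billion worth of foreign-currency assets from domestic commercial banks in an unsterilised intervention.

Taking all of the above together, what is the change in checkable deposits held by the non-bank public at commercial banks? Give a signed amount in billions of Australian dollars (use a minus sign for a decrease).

RBA balance sheet:
  Assets:      Securities +$220B, Foreign assets +$265B
  Liabilities: Bank reserves +$485B
Commercial banking system:
  Assets:      Reserves at CB +$485B, Foreign assets −$265B
  Liabilities: Checkable deposits +$220B
So the change in checkable deposits held by the non-bank public at commercial banks is +$220 billion.

+$220 billion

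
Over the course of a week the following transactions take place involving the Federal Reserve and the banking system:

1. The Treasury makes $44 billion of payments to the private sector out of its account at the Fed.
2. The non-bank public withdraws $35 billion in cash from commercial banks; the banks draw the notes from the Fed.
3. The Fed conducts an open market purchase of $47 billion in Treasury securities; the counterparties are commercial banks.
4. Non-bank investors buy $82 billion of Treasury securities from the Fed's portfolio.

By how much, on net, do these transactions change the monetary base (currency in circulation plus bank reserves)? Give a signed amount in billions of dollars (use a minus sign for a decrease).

+$9 billion

Government spending $44 billion: a non-base liability converts back to reserves → +$44B.
Currency withdrawal $35 billion: just a shift between currency and reserves — both are base money → 0.
OMO purchase (from banks) $47 billion: Fed balance sheet expands → +$47B.
Asset sale (to non-banks) $82 billion: Fed balance sheet contracts → −$82B.
Net: 44 + 0 + 47 − 82 = +$9 billion.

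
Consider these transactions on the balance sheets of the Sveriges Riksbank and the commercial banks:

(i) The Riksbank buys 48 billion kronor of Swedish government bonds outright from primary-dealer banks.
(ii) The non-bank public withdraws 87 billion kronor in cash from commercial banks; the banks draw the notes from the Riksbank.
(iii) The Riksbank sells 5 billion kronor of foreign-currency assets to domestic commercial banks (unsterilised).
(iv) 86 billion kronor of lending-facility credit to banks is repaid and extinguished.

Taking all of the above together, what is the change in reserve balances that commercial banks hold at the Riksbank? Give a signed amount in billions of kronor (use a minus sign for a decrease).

-130 billion

OMO purchase (from banks) 48 billion kronor: the Riksbank pays by crediting reserve accounts → +48B.
Currency withdrawal 87 billion kronor: banks swap reserves for currency → −87B.
FX sale 5 billion kronor: the buying banks pay out of their reserve balances → −5B.
Discount-window repayment 86 billion kronor: repayment is debited from reserves → −86B.
Net: 48 − 87 − 5 − 86 = -130 billion.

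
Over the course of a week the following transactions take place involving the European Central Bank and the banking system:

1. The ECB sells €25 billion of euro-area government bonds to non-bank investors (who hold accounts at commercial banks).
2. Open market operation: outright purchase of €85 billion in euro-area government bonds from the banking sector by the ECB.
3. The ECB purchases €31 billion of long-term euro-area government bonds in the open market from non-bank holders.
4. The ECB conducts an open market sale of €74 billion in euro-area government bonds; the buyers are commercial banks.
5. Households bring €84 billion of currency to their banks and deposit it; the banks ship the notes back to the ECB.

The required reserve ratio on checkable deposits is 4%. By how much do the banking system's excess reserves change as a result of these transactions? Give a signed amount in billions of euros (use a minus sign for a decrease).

+€97.4 billion

Asset sale (to non-banks) €25 billion: reserves −€25B, deposits −€25B.
OMO purchase (from banks) €85 billion: reserves +€85B, deposits 0.
Asset purchase (from non-banks) €31 billion: reserves +€31B, deposits +€31B.
OMO sale (to banks) €74 billion: reserves −€74B, deposits 0.
Currency deposit €84 billion: reserves +€84B, deposits +€84B.
Totals: Δreserves = +€101B, Δdeposits = +€90B.
Δrequired reserves = 4% × +€90B = +€3.6B.
Δexcess reserves = Δreserves − Δrequired = +€101B − (+€3.6B) = +€97.4 billion.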